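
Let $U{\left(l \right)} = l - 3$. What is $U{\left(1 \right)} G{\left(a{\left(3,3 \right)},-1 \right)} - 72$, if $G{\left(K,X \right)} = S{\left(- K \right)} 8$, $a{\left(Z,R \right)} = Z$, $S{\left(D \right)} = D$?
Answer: $-24$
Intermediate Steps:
$U{\left(l \right)} = -3 + l$ ($U{\left(l \right)} = l - 3 = -3 + l$)
$G{\left(K,X \right)} = - 8 K$ ($G{\left(K,X \right)} = - K 8 = - 8 K$)
$U{\left(1 \right)} G{\left(a{\left(3,3 \right)},-1 \right)} - 72 = \left(-3 + 1\right) \left(\left(-8\right) 3\right) - 72 = \left(-2\right) \left(-24\right) - 72 = 48 - 72 = -24$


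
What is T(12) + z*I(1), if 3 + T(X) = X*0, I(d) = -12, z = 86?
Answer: -1035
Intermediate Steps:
T(X) = -3 (T(X) = -3 + X*0 = -3 + 0 = -3)
T(12) + z*I(1) = -3 + 86*(-12) = -3 - 1032 = -1035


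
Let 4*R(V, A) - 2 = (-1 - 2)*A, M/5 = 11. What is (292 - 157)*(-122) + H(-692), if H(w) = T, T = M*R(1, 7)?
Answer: -66925/4 ≈ -16731.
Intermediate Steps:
M = 55 (M = 5*11 = 55)
R(V, A) = ½ - 3*A/4 (R(V, A) = ½ + ((-1 - 2)*A)/4 = ½ + (-3*A)/4 = ½ - 3*A/4)
T = -1045/4 (T = 55*(½ - ¾*7) = 55*(½ - 21/4) = 55*(-19/4) = -1045/4 ≈ -261.25)
H(w) = -1045/4
(292 - 157)*(-122) + H(-692) = (292 - 157)*(-122) - 1045/4 = 135*(-122) - 1045/4 = -16470 - 1045/4 = -66925/4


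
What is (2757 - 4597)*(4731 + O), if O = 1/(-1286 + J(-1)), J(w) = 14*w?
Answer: -565827508/65 ≈ -8.7050e+6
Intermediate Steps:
O = -1/1300 (O = 1/(-1286 + 14*(-1)) = 1/(-1286 - 14) = 1/(-1300) = -1/1300 ≈ -0.00076923)
(2757 - 4597)*(4731 + O) = (2757 - 4597)*(4731 - 1/1300) = -1840*6150299/1300 = -565827508/65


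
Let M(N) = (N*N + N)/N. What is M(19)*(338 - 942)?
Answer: -12080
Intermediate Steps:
M(N) = (N + N²)/N (M(N) = (N² + N)/N = (N + N²)/N)
M(19)*(338 - 942) = (1 + 19)*(338 - 942) = 20*(-604) = -12080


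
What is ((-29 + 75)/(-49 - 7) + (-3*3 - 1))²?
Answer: 91809/784 ≈ 117.10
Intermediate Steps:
((-29 + 75)/(-49 - 7) + (-3*3 - 1))² = (46/(-56) + (-9 - 1))² = (46*(-1/56) - 10)² = (-23/28 - 10)² = (-303/28)² = 91809/784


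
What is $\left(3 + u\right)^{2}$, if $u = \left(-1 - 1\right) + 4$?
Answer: $25$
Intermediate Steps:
$u = 2$ ($u = -2 + 4 = 2$)
$\left(3 + u\right)^{2} = \left(3 + 2\right)^{2} = 5^{2} = 25$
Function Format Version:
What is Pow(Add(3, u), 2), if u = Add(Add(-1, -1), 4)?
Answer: 25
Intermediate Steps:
u = 2 (u = Add(-2, 4) = 2)
Pow(Add(3, u), 2) = Pow(Add(3, 2), 2) = Pow(5, 2) = 25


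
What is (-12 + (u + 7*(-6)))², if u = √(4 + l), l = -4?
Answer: 2916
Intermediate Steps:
u = 0 (u = √(4 - 4) = √0 = 0)
(-12 + (u + 7*(-6)))² = (-12 + (0 + 7*(-6)))² = (-12 + (0 - 42))² = (-12 - 42)² = (-54)² = 2916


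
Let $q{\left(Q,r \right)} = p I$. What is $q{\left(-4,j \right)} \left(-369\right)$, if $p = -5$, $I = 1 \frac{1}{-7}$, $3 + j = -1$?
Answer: $- \frac{1845}{7} \approx -263.57$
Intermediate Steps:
$j = -4$ ($j = -3 - 1 = -4$)
$I = - \frac{1}{7}$ ($I = 1 \left(- \frac{1}{7}\right) = - \frac{1}{7} \approx -0.14286$)
$q{\left(Q,r \right)} = \frac{5}{7}$ ($q{\left(Q,r \right)} = \left(-5\right) \left(- \frac{1}{7}\right) = \frac{5}{7}$)
$q{\left(-4,j \right)} \left(-369\right) = \frac{5}{7} \left(-369\right) = - \frac{1845}{7}$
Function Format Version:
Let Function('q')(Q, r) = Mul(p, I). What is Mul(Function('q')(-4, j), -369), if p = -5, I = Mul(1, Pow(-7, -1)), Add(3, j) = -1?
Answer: Rational(-1845, 7) ≈ -263.57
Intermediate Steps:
j = -4 (j = Add(-3, -1) = -4)
I = Rational(-1, 7) (I = Mul(1, Rational(-1, 7)) = Rational(-1, 7) ≈ -0.14286)
Function('q')(Q, r) = Rational(5, 7) (Function('q')(Q, r) = Mul(-5, Rational(-1, 7)) = Rational(5, 7))
Mul(Function('q')(-4, j), -369) = Mul(Rational(5, 7), -369) = Rational(-1845, 7)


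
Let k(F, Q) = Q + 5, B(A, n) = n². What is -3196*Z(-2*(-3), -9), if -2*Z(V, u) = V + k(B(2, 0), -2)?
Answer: 14382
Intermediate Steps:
k(F, Q) = 5 + Q
Z(V, u) = -3/2 - V/2 (Z(V, u) = -(V + (5 - 2))/2 = -(V + 3)/2 = -(3 + V)/2 = -3/2 - V/2)
-3196*Z(-2*(-3), -9) = -3196*(-3/2 - (-1)*(-3)) = -3196*(-3/2 - ½*6) = -3196*(-3/2 - 3) = -3196*(-9/2) = 14382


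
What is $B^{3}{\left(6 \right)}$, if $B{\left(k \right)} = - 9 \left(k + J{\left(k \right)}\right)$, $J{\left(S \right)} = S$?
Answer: $-1259712$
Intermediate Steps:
$B{\left(k \right)} = - 18 k$ ($B{\left(k \right)} = - 9 \left(k + k\right) = - 9 \cdot 2 k = - 18 k$)
$B^{3}{\left(6 \right)} = \left(\left(-18\right) 6\right)^{3} = \left(-108\right)^{3} = -1259712$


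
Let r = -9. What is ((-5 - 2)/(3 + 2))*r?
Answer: 63/5 ≈ 12.600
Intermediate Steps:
((-5 - 2)/(3 + 2))*r = ((-5 - 2)/(3 + 2))*(-9) = (-7/5)*(-9) = ((1/5)*(-7))*(-9) = -7/5*(-9) = 63/5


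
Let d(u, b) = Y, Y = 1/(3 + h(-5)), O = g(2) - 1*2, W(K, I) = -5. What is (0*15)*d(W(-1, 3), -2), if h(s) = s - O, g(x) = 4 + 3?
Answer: 0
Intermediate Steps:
g(x) = 7
O = 5 (O = 7 - 1*2 = 7 - 2 = 5)
h(s) = -5 + s (h(s) = s - 1*5 = s - 5 = -5 + s)
Y = -1/7 (Y = 1/(3 + (-5 - 5)) = 1/(3 - 10) = 1/(-7) = -1/7 ≈ -0.14286)
d(u, b) = -1/7
(0*15)*d(W(-1, 3), -2) = (0*15)*(-1/7) = 0*(-1/7) = 0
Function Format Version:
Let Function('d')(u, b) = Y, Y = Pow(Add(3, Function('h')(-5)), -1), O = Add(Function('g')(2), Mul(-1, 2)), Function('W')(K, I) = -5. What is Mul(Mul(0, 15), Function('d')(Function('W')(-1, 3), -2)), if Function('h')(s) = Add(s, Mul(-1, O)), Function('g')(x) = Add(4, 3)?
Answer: 0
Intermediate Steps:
Function('g')(x) = 7
O = 5 (O = Add(7, Mul(-1, 2)) = Add(7, -2) = 5)
Function('h')(s) = Add(-5, s) (Function('h')(s) = Add(s, Mul(-1, 5)) = Add(s, -5) = Add(-5, s))
Y = Rational(-1, 7) (Y = Pow(Add(3, Add(-5, -5)), -1) = Pow(Add(3, -10), -1) = Pow(-7, -1) = Rational(-1, 7) ≈ -0.14286)
Function('d')(u, b) = Rational(-1, 7)
Mul(Mul(0, 15), Function('d')(Function('W')(-1, 3), -2)) = Mul(Mul(0, 15), Rational(-1, 7)) = Mul(0, Rational(-1, 7)) = 0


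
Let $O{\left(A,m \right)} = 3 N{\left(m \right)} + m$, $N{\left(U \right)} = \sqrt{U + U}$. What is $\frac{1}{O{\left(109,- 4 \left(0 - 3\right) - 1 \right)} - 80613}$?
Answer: $- \frac{40301}{3248341103} - \frac{3 \sqrt{22}}{6496682206} \approx -1.2409 \cdot 10^{-5}$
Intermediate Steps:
$N{\left(U \right)} = \sqrt{2} \sqrt{U}$ ($N{\left(U \right)} = \sqrt{2 U} = \sqrt{2} \sqrt{U}$)
$O{\left(A,m \right)} = m + 3 \sqrt{2} \sqrt{m}$ ($O{\left(A,m \right)} = 3 \sqrt{2} \sqrt{m} + m = m + 3 \sqrt{2} \sqrt{m}$)
$\frac{1}{O{\left(109,- 4 \left(0 - 3\right) - 1 \right)} - 80613} = \frac{1}{\left(\left(- 4 \left(0 - 3\right) - 1\right) + 3 \sqrt{2} \sqrt{- 4 \left(0 - 3\right) - 1}\right) - 80613} = \frac{1}{\left(\left(\left(-4\right) \left(-3\right) - 1\right) + 3 \sqrt{2} \sqrt{\left(-4\right) \left(-3\right) - 1}\right) - 80613} = \frac{1}{\left(\left(12 - 1\right) + 3 \sqrt{2} \sqrt{12 - 1}\right) - 80613} = \frac{1}{\left(11 + 3 \sqrt{2} \sqrt{11}\right) - 80613} = \frac{1}{\left(11 + 3 \sqrt{22}\right) - 80613} = \frac{1}{-80602 + 3 \sqrt{22}}$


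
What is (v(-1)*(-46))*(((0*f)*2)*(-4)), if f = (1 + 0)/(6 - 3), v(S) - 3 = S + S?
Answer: 0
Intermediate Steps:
v(S) = 3 + 2*S (v(S) = 3 + (S + S) = 3 + 2*S)
f = ⅓ (f = 1/3 = 1*(⅓) = ⅓ ≈ 0.33333)
(v(-1)*(-46))*(((0*f)*2)*(-4)) = ((3 + 2*(-1))*(-46))*(((0*(⅓))*2)*(-4)) = ((3 - 2)*(-46))*((0*2)*(-4)) = (1*(-46))*(0*(-4)) = -46*0 = 0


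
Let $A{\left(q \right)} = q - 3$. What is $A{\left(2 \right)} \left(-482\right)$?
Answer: $482$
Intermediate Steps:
$A{\left(q \right)} = -3 + q$ ($A{\left(q \right)} = q - 3 = -3 + q$)
$A{\left(2 \right)} \left(-482\right) = \left(-3 + 2\right) \left(-482\right) = \left(-1\right) \left(-482\right) = 482$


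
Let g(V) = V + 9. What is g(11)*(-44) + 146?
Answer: -734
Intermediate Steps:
g(V) = 9 + V
g(11)*(-44) + 146 = (9 + 11)*(-44) + 146 = 20*(-44) + 146 = -880 + 146 = -734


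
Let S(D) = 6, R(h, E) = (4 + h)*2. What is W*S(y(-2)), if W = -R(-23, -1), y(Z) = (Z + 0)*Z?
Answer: 228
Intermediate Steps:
R(h, E) = 8 + 2*h
y(Z) = Z² (y(Z) = Z*Z = Z²)
W = 38 (W = -(8 + 2*(-23)) = -(8 - 46) = -1*(-38) = 38)
W*S(y(-2)) = 38*6 = 228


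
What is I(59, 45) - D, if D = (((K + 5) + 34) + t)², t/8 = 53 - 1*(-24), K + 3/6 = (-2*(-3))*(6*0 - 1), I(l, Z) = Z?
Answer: -1682029/4 ≈ -4.2051e+5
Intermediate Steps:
K = -13/2 (K = -½ + (-2*(-3))*(6*0 - 1) = -½ + 6*(0 - 1) = -½ + 6*(-1) = -½ - 6 = -13/2 ≈ -6.5000)
t = 616 (t = 8*(53 - 1*(-24)) = 8*(53 + 24) = 8*77 = 616)
D = 1682209/4 (D = (((-13/2 + 5) + 34) + 616)² = ((-3/2 + 34) + 616)² = (65/2 + 616)² = (1297/2)² = 1682209/4 ≈ 4.2055e+5)
I(59, 45) - D = 45 - 1*1682209/4 = 45 - 1682209/4 = -1682029/4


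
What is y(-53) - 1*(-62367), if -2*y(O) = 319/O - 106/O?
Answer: 6611115/106 ≈ 62369.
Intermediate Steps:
y(O) = -213/(2*O) (y(O) = -(319/O - 106/O)/2 = -213/(2*O))
y(-53) - 1*(-62367) = -213/2/(-53) - 1*(-62367) = -213/2*(-1/53) + 62367 = 213/106 + 62367 = 6611115/106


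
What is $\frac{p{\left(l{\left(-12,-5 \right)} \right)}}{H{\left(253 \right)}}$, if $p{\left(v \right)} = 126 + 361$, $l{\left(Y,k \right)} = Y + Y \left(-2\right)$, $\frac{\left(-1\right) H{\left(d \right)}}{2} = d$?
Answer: $- \frac{487}{506} \approx -0.96245$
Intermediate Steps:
$H{\left(d \right)} = - 2 d$
$l{\left(Y,k \right)} = - Y$ ($l{\left(Y,k \right)} = Y - 2 Y = - Y$)
$p{\left(v \right)} = 487$
$\frac{p{\left(l{\left(-12,-5 \right)} \right)}}{H{\left(253 \right)}} = \frac{487}{\left(-2\right) 253} = \frac{487}{-506} = 487 \left(- \frac{1}{506}\right) = - \frac{487}{506}$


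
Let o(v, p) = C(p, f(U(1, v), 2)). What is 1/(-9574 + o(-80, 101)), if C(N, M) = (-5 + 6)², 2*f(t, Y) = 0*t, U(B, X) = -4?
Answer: -1/9573 ≈ -0.00010446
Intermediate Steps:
f(t, Y) = 0 (f(t, Y) = (0*t)/2 = (½)*0 = 0)
C(N, M) = 1 (C(N, M) = 1² = 1)
o(v, p) = 1
1/(-9574 + o(-80, 101)) = 1/(-9574 + 1) = 1/(-9573) = -1/9573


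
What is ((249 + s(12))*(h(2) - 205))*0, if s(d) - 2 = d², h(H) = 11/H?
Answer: 0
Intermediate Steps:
s(d) = 2 + d²
((249 + s(12))*(h(2) - 205))*0 = ((249 + (2 + 12²))*(11/2 - 205))*0 = ((249 + (2 + 144))*(11*(½) - 205))*0 = ((249 + 146)*(11/2 - 205))*0 = (395*(-399/2))*0 = -157605/2*0 = 0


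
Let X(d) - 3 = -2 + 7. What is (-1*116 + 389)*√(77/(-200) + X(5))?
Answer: 273*√3046/20 ≈ 753.35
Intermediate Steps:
X(d) = 8 (X(d) = 3 + (-2 + 7) = 3 + 5 = 8)
(-1*116 + 389)*√(77/(-200) + X(5)) = (-1*116 + 389)*√(77/(-200) + 8) = (-116 + 389)*√(77*(-1/200) + 8) = 273*√(-77/200 + 8) = 273*√(1523/200) = 273*(√3046/20) = 273*√3046/20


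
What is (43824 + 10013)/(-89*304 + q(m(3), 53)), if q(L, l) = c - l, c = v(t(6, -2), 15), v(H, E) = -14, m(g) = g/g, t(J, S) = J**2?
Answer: -53837/27123 ≈ -1.9849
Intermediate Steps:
m(g) = 1
c = -14
q(L, l) = -14 - l
(43824 + 10013)/(-89*304 + q(m(3), 53)) = (43824 + 10013)/(-89*304 + (-14 - 1*53)) = 53837/(-27056 + (-14 - 53)) = 53837/(-27056 - 67) = 53837/(-27123) = 53837*(-1/27123) = -53837/27123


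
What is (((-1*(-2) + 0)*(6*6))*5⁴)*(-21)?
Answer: -945000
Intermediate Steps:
(((-1*(-2) + 0)*(6*6))*5⁴)*(-21) = (((2 + 0)*36)*625)*(-21) = ((2*36)*625)*(-21) = (72*625)*(-21) = 45000*(-21) = -945000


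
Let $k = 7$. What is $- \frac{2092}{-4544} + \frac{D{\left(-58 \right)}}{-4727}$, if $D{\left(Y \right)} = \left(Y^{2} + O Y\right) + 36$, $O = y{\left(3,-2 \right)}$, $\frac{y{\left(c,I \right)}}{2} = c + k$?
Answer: $- \frac{72419}{5369872} \approx -0.013486$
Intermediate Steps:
$y{\left(c,I \right)} = 14 + 2 c$ ($y{\left(c,I \right)} = 2 \left(c + 7\right) = 2 \left(7 + c\right) = 14 + 2 c$)
$O = 20$ ($O = 14 + 2 \cdot 3 = 14 + 6 = 20$)
$D{\left(Y \right)} = 36 + Y^{2} + 20 Y$ ($D{\left(Y \right)} = \left(Y^{2} + 20 Y\right) + 36 = 36 + Y^{2} + 20 Y$)
$- \frac{2092}{-4544} + \frac{D{\left(-58 \right)}}{-4727} = - \frac{2092}{-4544} + \frac{36 + \left(-58\right)^{2} + 20 \left(-58\right)}{-4727} = \left(-2092\right) \left(- \frac{1}{4544}\right) + \left(36 + 3364 - 1160\right) \left(- \frac{1}{4727}\right) = \frac{523}{1136} + 2240 \left(- \frac{1}{4727}\right) = \frac{523}{1136} - \frac{2240}{4727} = - \frac{72419}{5369872}$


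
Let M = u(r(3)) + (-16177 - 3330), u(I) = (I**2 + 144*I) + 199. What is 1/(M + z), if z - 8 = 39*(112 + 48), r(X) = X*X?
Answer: -1/11683 ≈ -8.5594e-5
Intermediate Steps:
r(X) = X**2
u(I) = 199 + I**2 + 144*I
z = 6248 (z = 8 + 39*(112 + 48) = 8 + 39*160 = 8 + 6240 = 6248)
M = -17931 (M = (199 + (3**2)**2 + 144*3**2) + (-16177 - 3330) = (199 + 9**2 + 144*9) - 19507 = (199 + 81 + 1296) - 19507 = 1576 - 19507 = -17931)
1/(M + z) = 1/(-17931 + 6248) = 1/(-11683) = -1/11683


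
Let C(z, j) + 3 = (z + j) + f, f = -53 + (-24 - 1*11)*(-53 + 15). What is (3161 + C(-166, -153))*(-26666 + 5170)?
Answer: -88477536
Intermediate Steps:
f = 1277 (f = -53 + (-24 - 11)*(-38) = -53 - 35*(-38) = -53 + 1330 = 1277)
C(z, j) = 1274 + j + z (C(z, j) = -3 + ((z + j) + 1277) = -3 + ((j + z) + 1277) = -3 + (1277 + j + z) = 1274 + j + z)
(3161 + C(-166, -153))*(-26666 + 5170) = (3161 + (1274 - 153 - 166))*(-26666 + 5170) = (3161 + 955)*(-21496) = 4116*(-21496) = -88477536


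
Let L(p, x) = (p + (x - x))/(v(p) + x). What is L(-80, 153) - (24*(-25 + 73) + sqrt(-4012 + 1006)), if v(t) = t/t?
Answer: -88744/77 - 3*I*sqrt(334) ≈ -1152.5 - 54.827*I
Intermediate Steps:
v(t) = 1
L(p, x) = p/(1 + x) (L(p, x) = (p + (x - x))/(1 + x) = (p + 0)/(1 + x) = p/(1 + x))
L(-80, 153) - (24*(-25 + 73) + sqrt(-4012 + 1006)) = -80/(1 + 153) - (24*(-25 + 73) + sqrt(-4012 + 1006)) = -80/154 - (24*48 + sqrt(-3006)) = -80*1/154 - (1152 + 3*I*sqrt(334)) = -40/77 + (-1152 - 3*I*sqrt(334)) = -88744/77 - 3*I*sqrt(334)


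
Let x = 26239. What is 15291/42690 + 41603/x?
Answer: 725750873/373380970 ≈ 1.9437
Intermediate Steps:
15291/42690 + 41603/x = 15291/42690 + 41603/26239 = 15291*(1/42690) + 41603*(1/26239) = 5097/14230 + 41603/26239 = 725750873/373380970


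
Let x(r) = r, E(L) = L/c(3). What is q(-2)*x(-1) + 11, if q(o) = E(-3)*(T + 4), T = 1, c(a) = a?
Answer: 16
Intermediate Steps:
E(L) = L/3
q(o) = -5 (q(o) = ((1/3)*(-3))*(1 + 4) = -1*5 = -5)
q(-2)*x(-1) + 11 = -5*(-1) + 11 = 5 + 11 = 16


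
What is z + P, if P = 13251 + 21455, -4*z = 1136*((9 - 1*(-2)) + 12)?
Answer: 28174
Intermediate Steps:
z = -6532 (z = -284*((9 - 1*(-2)) + 12) = -284*((9 + 2) + 12) = -284*(11 + 12) = -284*23 = -¼*26128 = -6532)
P = 34706
z + P = -6532 + 34706 = 28174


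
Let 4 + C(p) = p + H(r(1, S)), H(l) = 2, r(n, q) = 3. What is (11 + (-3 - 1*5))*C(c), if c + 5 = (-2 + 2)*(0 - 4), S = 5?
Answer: -21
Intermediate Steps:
c = -5 (c = -5 + (-2 + 2)*(0 - 4) = -5 + 0*(-4) = -5 + 0 = -5)
C(p) = -2 + p (C(p) = -4 + (p + 2) = -4 + (2 + p) = -2 + p)
(11 + (-3 - 1*5))*C(c) = (11 + (-3 - 1*5))*(-2 - 5) = (11 + (-3 - 5))*(-7) = (11 - 8)*(-7) = 3*(-7) = -21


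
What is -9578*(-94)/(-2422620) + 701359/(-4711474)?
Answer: -1485254287487/2853527785470 ≈ -0.52050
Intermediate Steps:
-9578*(-94)/(-2422620) + 701359/(-4711474) = 900332*(-1/2422620) + 701359*(-1/4711474) = -225083/605655 - 701359/4711474 = -1485254287487/2853527785470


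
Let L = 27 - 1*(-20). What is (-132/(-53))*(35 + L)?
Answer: 10824/53 ≈ 204.23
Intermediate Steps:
L = 47 (L = 27 + 20 = 47)
(-132/(-53))*(35 + L) = (-132/(-53))*(35 + 47) = -132*(-1/53)*82 = (132/53)*82 = 10824/53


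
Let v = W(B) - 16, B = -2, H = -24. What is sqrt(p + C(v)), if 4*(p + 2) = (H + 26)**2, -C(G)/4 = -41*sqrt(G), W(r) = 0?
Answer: sqrt(-1 + 656*I) ≈ 18.097 + 18.125*I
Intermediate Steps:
v = -16 (v = 0 - 16 = -16)
C(G) = 164*sqrt(G) (C(G) = -(-164)*sqrt(G) = 164*sqrt(G))
p = -1 (p = -2 + (-24 + 26)**2/4 = -2 + (1/4)*2**2 = -2 + (1/4)*4 = -2 + 1 = -1)
sqrt(p + C(v)) = sqrt(-1 + 164*sqrt(-16)) = sqrt(-1 + 164*(4*I)) = sqrt(-1 + 656*I)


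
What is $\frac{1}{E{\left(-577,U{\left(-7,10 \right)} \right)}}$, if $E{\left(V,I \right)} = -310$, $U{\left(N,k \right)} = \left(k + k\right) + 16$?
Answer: $- \frac{1}{310} \approx -0.0032258$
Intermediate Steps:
$U{\left(N,k \right)} = 16 + 2 k$ ($U{\left(N,k \right)} = 2 k + 16 = 16 + 2 k$)
$\frac{1}{E{\left(-577,U{\left(-7,10 \right)} \right)}} = \frac{1}{-310} = - \frac{1}{310}$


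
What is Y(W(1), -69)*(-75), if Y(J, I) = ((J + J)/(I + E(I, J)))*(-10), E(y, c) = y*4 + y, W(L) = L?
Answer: -250/69 ≈ -3.6232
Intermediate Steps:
E(y, c) = 5*y (E(y, c) = 4*y + y = 5*y)
Y(J, I) = -10*J/(3*I) (Y(J, I) = ((J + J)/(I + 5*I))*(-10) = ((2*J)/((6*I)))*(-10) = ((2*J)*(1/(6*I)))*(-10) = (J/(3*I))*(-10) = -10*J/(3*I))
Y(W(1), -69)*(-75) = -10/3*1/(-69)*(-75) = -10/3*1*(-1/69)*(-75) = (10/207)*(-75) = -250/69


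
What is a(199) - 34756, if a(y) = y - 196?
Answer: -34753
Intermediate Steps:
a(y) = -196 + y
a(199) - 34756 = (-196 + 199) - 34756 = 3 - 34756 = -34753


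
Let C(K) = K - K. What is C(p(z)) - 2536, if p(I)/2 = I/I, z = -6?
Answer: -2536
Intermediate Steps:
p(I) = 2 (p(I) = 2*(I/I) = 2*1 = 2)
C(K) = 0
C(p(z)) - 2536 = 0 - 2536 = -2536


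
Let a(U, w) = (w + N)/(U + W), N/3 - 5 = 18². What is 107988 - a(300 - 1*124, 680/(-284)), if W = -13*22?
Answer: 843456187/7810 ≈ 1.0800e+5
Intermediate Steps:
N = 987 (N = 15 + 3*18² = 15 + 3*324 = 15 + 972 = 987)
W = -286
a(U, w) = (987 + w)/(-286 + U) (a(U, w) = (w + 987)/(U - 286) = (987 + w)/(-286 + U))
107988 - a(300 - 1*124, 680/(-284)) = 107988 - (987 + 680/(-284))/(-286 + (300 - 1*124)) = 107988 - (987 + 680*(-1/284))/(-286 + (300 - 124)) = 107988 - (987 - 170/71)/(-286 + 176) = 107988 - 69907/((-110)*71) = 107988 - (-1)*69907/(110*71) = 107988 - 1*(-69907/7810) = 107988 + 69907/7810 = 843456187/7810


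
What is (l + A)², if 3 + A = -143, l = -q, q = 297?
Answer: 196249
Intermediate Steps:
l = -297 (l = -1*297 = -297)
A = -146 (A = -3 - 143 = -146)
(l + A)² = (-297 - 146)² = (-443)² = 196249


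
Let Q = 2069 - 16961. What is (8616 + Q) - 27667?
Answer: -33943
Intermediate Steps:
Q = -14892
(8616 + Q) - 27667 = (8616 - 14892) - 27667 = -6276 - 27667 = -33943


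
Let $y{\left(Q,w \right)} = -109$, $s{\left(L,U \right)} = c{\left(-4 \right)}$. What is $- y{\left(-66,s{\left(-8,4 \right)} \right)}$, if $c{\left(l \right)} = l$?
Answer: $109$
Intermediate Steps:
$s{\left(L,U \right)} = -4$
$- y{\left(-66,s{\left(-8,4 \right)} \right)} = \left(-1\right) \left(-109\right) = 109$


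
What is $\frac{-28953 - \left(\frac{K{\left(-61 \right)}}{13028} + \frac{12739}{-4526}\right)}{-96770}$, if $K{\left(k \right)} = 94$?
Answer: $\frac{106690014471}{356626045535} \approx 0.29916$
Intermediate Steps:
$\frac{-28953 - \left(\frac{K{\left(-61 \right)}}{13028} + \frac{12739}{-4526}\right)}{-96770} = \frac{-28953 - \left(\frac{94}{13028} + \frac{12739}{-4526}\right)}{-96770} = \left(-28953 - \left(94 \cdot \frac{1}{13028} + 12739 \left(- \frac{1}{4526}\right)\right)\right) \left(- \frac{1}{96770}\right) = \left(-28953 - \left(\frac{47}{6514} - \frac{12739}{4526}\right)\right) \left(- \frac{1}{96770}\right) = \left(-28953 - - \frac{20692281}{7370591}\right) \left(- \frac{1}{96770}\right) = \left(-28953 + \frac{20692281}{7370591}\right) \left(- \frac{1}{96770}\right) = \left(- \frac{213380028942}{7370591}\right) \left(- \frac{1}{96770}\right) = \frac{106690014471}{356626045535}$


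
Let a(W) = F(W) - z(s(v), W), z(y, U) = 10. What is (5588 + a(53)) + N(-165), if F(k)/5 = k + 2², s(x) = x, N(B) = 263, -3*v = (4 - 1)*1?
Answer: 6126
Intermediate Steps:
v = -1 (v = -(4 - 1)/3 = -1 ≈ -1.0000)
F(k) = 20 + 5*k (F(k) = 5*(k + 2²) = 5*(k + 4) = 5*(4 + k) = 20 + 5*k)
a(W) = 10 + 5*W (a(W) = (20 + 5*W) - 1*10 = (20 + 5*W) - 10 = 10 + 5*W)
(5588 + a(53)) + N(-165) = (5588 + (10 + 5*53)) + 263 = (5588 + (10 + 265)) + 263 = (5588 + 275) + 263 = 5863 + 263 = 6126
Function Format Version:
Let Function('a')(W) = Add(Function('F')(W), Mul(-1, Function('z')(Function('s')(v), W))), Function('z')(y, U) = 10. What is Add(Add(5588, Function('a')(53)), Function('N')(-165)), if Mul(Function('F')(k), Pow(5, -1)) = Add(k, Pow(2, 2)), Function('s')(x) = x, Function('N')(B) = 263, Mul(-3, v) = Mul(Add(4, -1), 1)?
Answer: 6126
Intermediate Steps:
v = -1 (v = Mul(Rational(-1, 3), Mul(Add(4, -1), 1)) = Mul(Rational(-1, 3), Mul(3, 1)) = Mul(Rational(-1, 3), 3) = -1)
Function('F')(k) = Add(20, Mul(5, k)) (Function('F')(k) = Mul(5, Add(k, Pow(2, 2))) = Mul(5, Add(k, 4)) = Mul(5, Add(4, k)) = Add(20, Mul(5, k)))
Function('a')(W) = Add(10, Mul(5, W)) (Function('a')(W) = Add(Add(20, Mul(5, W)), Mul(-1, 10)) = Add(Add(20, Mul(5, W)), -10) = Add(10, Mul(5, W)))
Add(Add(5588, Function('a')(53)), Function('N')(-165)) = Add(Add(5588, Add(10, Mul(5, 53))), 263) = Add(Add(5588, Add(10, 265)), 263) = Add(Add(5588, 275), 263) = Add(5863, 263) = 6126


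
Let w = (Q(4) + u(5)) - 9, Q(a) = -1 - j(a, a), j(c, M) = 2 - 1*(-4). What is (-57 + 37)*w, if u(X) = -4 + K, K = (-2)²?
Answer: 320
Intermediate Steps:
K = 4
u(X) = 0 (u(X) = -4 + 4 = 0)
j(c, M) = 6 (j(c, M) = 2 + 4 = 6)
Q(a) = -7 (Q(a) = -1 - 1*6 = -1 - 6 = -7)
w = -16 (w = (-7 + 0) - 9 = -7 - 9 = -16)
(-57 + 37)*w = (-57 + 37)*(-16) = -20*(-16) = 320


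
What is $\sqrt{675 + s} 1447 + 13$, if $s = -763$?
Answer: $13 + 2894 i \sqrt{22} \approx 13.0 + 13574.0 i$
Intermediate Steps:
$\sqrt{675 + s} 1447 + 13 = \sqrt{675 - 763} \cdot 1447 + 13 = \sqrt{-88} \cdot 1447 + 13 = 2 i \sqrt{22} \cdot 1447 + 13 = 2894 i \sqrt{22} + 13 = 13 + 2894 i \sqrt{22}$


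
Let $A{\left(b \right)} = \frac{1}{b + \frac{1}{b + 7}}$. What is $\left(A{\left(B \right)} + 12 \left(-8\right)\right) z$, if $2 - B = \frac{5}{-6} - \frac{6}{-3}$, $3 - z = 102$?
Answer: $\frac{2547666}{271} \approx 9401.0$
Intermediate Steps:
$z = -99$ ($z = 3 - 102 = -99$)
$B = \frac{5}{6}$ ($B = 2 - \left(\frac{5}{-6} - \frac{6}{-3}\right) = 2 - \left(5 \left(- \frac{1}{6}\right) - -2\right) = 2 - \left(- \frac{5}{6} + 2\right) = 2 - \frac{7}{6} = \frac{5}{6} \approx 0.83333$)
$A{\left(b \right)} = \frac{1}{b + \frac{1}{7 + b}}$
$\left(A{\left(B \right)} + 12 \left(-8\right)\right) z = \left(\frac{7 + \frac{5}{6}}{1 + \left(\frac{5}{6}\right)^{2} + 7 \cdot \frac{5}{6}} + 12 \left(-8\right)\right) \left(-99\right) = \left(\frac{1}{1 + \frac{25}{36} + \frac{35}{6}} \cdot \frac{47}{6} - 96\right) \left(-99\right) = \left(\frac{1}{\frac{271}{36}} \cdot \frac{47}{6} - 96\right) \left(-99\right) = \left(\frac{36}{271} \cdot \frac{47}{6} - 96\right) \left(-99\right) = \left(\frac{282}{271} - 96\right) \left(-99\right) = \left(- \frac{25734}{271}\right) \left(-99\right) = \frac{2547666}{271}$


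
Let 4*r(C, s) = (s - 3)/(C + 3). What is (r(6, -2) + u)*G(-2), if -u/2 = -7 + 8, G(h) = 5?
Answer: -385/36 ≈ -10.694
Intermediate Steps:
u = -2 (u = -2*(-7 + 8) = -2*1 = -2)
r(C, s) = (-3 + s)/(4*(3 + C)) (r(C, s) = ((s - 3)/(C + 3))/4 = ((-3 + s)/(3 + C))/4 = (-3 + s)/(4*(3 + C)))
(r(6, -2) + u)*G(-2) = ((-3 - 2)/(4*(3 + 6)) - 2)*5 = ((¼)*(-5)/9 - 2)*5 = ((¼)*(⅑)*(-5) - 2)*5 = (-5/36 - 2)*5 = -77/36*5 = -385/36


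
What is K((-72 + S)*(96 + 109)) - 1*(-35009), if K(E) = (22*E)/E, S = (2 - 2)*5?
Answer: 35031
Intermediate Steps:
S = 0 (S = 0*5 = 0)
K(E) = 22
K((-72 + S)*(96 + 109)) - 1*(-35009) = 22 - 1*(-35009) = 22 + 35009 = 35031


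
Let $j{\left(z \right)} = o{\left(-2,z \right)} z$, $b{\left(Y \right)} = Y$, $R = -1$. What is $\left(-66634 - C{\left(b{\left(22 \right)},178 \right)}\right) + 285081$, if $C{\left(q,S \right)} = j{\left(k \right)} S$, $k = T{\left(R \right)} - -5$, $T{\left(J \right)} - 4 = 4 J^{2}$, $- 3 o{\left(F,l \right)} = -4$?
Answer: $\frac{646085}{3} \approx 2.1536 \cdot 10^{5}$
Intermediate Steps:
$o{\left(F,l \right)} = \frac{4}{3}$ ($o{\left(F,l \right)} = \left(- \frac{1}{3}\right) \left(-4\right) = \frac{4}{3}$)
$T{\left(J \right)} = 4 + 4 J^{2}$
$k = 13$ ($k = \left(4 + 4 \left(-1\right)^{2}\right) - -5 = \left(4 + 4 \cdot 1\right) + 5 = \left(4 + 4\right) + 5 = 8 + 5 = 13$)
$j{\left(z \right)} = \frac{4 z}{3}$
$C{\left(q,S \right)} = \frac{52 S}{3}$ ($C{\left(q,S \right)} = \frac{4}{3} \cdot 13 S = \frac{52 S}{3}$)
$\left(-66634 - C{\left(b{\left(22 \right)},178 \right)}\right) + 285081 = \left(-66634 - \frac{52}{3} \cdot 178\right) + 285081 = \left(-66634 - \frac{9256}{3}\right) + 285081 = - \frac{209158}{3} + 285081 = \frac{646085}{3}$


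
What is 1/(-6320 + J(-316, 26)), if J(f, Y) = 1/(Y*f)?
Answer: -8216/51925121 ≈ -0.00015823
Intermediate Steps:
J(f, Y) = 1/(Y*f)
1/(-6320 + J(-316, 26)) = 1/(-6320 + 1/(26*(-316))) = 1/(-6320 + (1/26)*(-1/316)) = 1/(-6320 - 1/8216) = 1/(-51925121/8216) = -8216/51925121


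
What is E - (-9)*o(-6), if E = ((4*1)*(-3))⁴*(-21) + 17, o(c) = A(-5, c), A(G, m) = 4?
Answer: -435403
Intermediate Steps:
o(c) = 4
E = -435439 (E = (4*(-3))⁴*(-21) + 17 = (-12)⁴*(-21) + 17 = 20736*(-21) + 17 = -435456 + 17 = -435439)
E - (-9)*o(-6) = -435439 - (-9)*4 = -435439 - 1*(-36) = -435439 + 36 = -435403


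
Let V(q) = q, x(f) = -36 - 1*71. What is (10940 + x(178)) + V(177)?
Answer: 11010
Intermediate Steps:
x(f) = -107 (x(f) = -36 - 71 = -107)
(10940 + x(178)) + V(177) = (10940 - 107) + 177 = 10833 + 177 = 11010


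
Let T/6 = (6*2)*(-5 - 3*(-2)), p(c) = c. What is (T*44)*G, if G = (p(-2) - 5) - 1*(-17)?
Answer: 31680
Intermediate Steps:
G = 10 (G = (-2 - 5) - 1*(-17) = -7 + 17 = 10)
T = 72 (T = 6*((6*2)*(-5 - 3*(-2))) = 6*(12*(-5 + 6)) = 6*(12*1) = 6*12 = 72)
(T*44)*G = (72*44)*10 = 3168*10 = 31680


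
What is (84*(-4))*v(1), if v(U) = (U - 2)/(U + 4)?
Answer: 336/5 ≈ 67.200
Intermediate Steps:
v(U) = (-2 + U)/(4 + U)
(84*(-4))*v(1) = (84*(-4))*((-2 + 1)/(4 + 1)) = -336*(-1)/5 = -336*(-⅕) = 336/5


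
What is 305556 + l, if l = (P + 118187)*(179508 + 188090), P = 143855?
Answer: 96326420672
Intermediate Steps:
l = 96326115116 (l = (143855 + 118187)*(179508 + 188090) = 262042*367598 = 96326115116)
305556 + l = 305556 + 96326115116 = 96326420672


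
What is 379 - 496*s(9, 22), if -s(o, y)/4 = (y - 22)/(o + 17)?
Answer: 379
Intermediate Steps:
s(o, y) = -4*(-22 + y)/(17 + o) (s(o, y) = -4*(y - 22)/(o + 17) = -4*(-22 + y)/(17 + o))
379 - 496*s(9, 22) = 379 - 1984*(22 - 1*22)/(17 + 9) = 379 - 1984*(22 - 22)/26 = 379 - 1984*0/26 = 379 - 496*0 = 379 + 0 = 379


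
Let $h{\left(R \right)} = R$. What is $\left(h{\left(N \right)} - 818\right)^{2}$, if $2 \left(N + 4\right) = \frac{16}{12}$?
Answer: $\frac{6071296}{9} \approx 6.7459 \cdot 10^{5}$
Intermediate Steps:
$N = - \frac{10}{3}$ ($N = -4 + \frac{16 \cdot \frac{1}{12}}{2} = -4 + \frac{1}{2} \cdot \frac{4}{3} = -4 + \frac{2}{3} = - \frac{10}{3} \approx -3.3333$)
$\left(h{\left(N \right)} - 818\right)^{2} = \left(- \frac{10}{3} - 818\right)^{2} = \left(- \frac{2464}{3}\right)^{2} = \frac{6071296}{9}$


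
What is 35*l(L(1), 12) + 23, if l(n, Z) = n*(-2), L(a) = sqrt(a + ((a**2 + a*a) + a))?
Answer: -117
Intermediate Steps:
L(a) = sqrt(2*a + 2*a**2) (L(a) = sqrt(a + ((a**2 + a**2) + a)) = sqrt(a + (2*a**2 + a)) = sqrt(a + (a + 2*a**2)) = sqrt(2*a + 2*a**2))
l(n, Z) = -2*n
35*l(L(1), 12) + 23 = 35*(-2*sqrt(2)*sqrt(1*(1 + 1))) + 23 = 35*(-2*sqrt(2)*sqrt(1*2)) + 23 = 35*(-2*sqrt(2)*sqrt(2)) + 23 = 35*(-2*2) + 23 = 35*(-4) + 23 = -140 + 23 = -117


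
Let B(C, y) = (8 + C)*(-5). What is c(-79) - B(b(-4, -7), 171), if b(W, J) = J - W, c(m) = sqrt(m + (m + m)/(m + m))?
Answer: 25 + I*sqrt(78) ≈ 25.0 + 8.8318*I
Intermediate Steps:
c(m) = sqrt(1 + m) (c(m) = sqrt(m + (2*m)/((2*m))) = sqrt(m + (2*m)*(1/(2*m))) = sqrt(m + 1) = sqrt(1 + m))
B(C, y) = -40 - 5*C
c(-79) - B(b(-4, -7), 171) = sqrt(1 - 79) - (-40 - 5*(-7 - 1*(-4))) = sqrt(-78) - (-40 - 5*(-7 + 4)) = I*sqrt(78) - (-40 - 5*(-3)) = I*sqrt(78) - (-40 + 15) = I*sqrt(78) - 1*(-25) = I*sqrt(78) + 25 = 25 + I*sqrt(78)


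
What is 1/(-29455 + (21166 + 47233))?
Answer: 1/38944 ≈ 2.5678e-5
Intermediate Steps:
1/(-29455 + (21166 + 47233)) = 1/(-29455 + 68399) = 1/38944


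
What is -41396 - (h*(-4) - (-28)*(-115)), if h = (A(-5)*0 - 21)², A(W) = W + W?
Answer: -36412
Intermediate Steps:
A(W) = 2*W
h = 441 (h = ((2*(-5))*0 - 21)² = (-10*0 - 21)² = (0 - 21)² = (-21)² = 441)
-41396 - (h*(-4) - (-28)*(-115)) = -41396 - (441*(-4) - (-28)*(-115)) = -41396 - (-1764 - 1*3220) = -41396 - (-1764 - 3220) = -41396 - 1*(-4984) = -41396 + 4984 = -36412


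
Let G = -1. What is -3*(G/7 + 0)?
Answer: 3/7 ≈ 0.42857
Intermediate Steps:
-3*(G/7 + 0) = -3*(-1/7 + 0) = -3*(-1*⅐ + 0) = -3*(-⅐ + 0) = -3*(-⅐) = 3/7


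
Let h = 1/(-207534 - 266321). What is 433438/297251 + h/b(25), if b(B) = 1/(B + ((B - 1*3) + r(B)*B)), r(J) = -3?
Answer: 205395086518/140853872605 ≈ 1.4582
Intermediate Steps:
b(B) = 1/(-3 - B) (b(B) = 1/(B + ((B - 1*3) - 3*B)) = 1/(B + ((B - 3) - 3*B)) = 1/(B + ((-3 + B) - 3*B)) = 1/(B + (-3 - 2*B)) = 1/(-3 - B))
h = -1/473855 (h = 1/(-473855) = -1/473855 ≈ -2.1104e-6)
433438/297251 + h/b(25) = 433438/297251 - 1/(473855*(1/(-3 - 1*25))) = 433438*(1/297251) - 1/(473855*(1/(-3 - 25))) = 433438/297251 - 1/(473855*(1/(-28))) = 433438/297251 - 1/(473855*(-1/28)) = 433438/297251 - 1/473855*(-28) = 433438/297251 + 28/473855 = 205395086518/140853872605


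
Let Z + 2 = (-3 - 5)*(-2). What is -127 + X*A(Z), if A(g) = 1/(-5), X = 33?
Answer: -668/5 ≈ -133.60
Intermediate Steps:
Z = 14 (Z = -2 + (-3 - 5)*(-2) = -2 - 8*(-2) = -2 + 16 = 14)
A(g) = -1/5
-127 + X*A(Z) = -127 + 33*(-1/5) = -127 - 33/5 = -668/5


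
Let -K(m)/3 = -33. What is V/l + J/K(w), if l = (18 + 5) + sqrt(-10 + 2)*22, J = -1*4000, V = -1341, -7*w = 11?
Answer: (-176000*sqrt(2) + 224759*I)/(99*(-23*I + 44*sqrt(2))) ≈ -47.412 + 18.96*I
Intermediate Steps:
w = -11/7 (w = -1/7*11 = -11/7 ≈ -1.5714)
K(m) = 99 (K(m) = -3*(-33) = 99)
J = -4000
l = 23 + 44*I*sqrt(2) (l = 23 + sqrt(-8)*22 = 23 + (2*I*sqrt(2))*22 = 23 + 44*I*sqrt(2) ≈ 23.0 + 62.225*I)
V/l + J/K(w) = -1341/(23 + 44*I*sqrt(2)) - 4000/99 = -4000/99 - 1341/(23 + 44*I*sqrt(2))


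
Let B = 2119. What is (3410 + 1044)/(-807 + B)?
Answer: 2227/656 ≈ 3.3948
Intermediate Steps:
(3410 + 1044)/(-807 + B) = (3410 + 1044)/(-807 + 2119) = 4454/1312 = 4454*(1/1312) = 2227/656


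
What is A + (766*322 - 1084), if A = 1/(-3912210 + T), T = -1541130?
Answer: 1339165797119/5453340 ≈ 2.4557e+5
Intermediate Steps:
A = -1/5453340 (A = 1/(-3912210 - 1541130) = 1/(-5453340) = -1/5453340 ≈ -1.8337e-7)
A + (766*322 - 1084) = -1/5453340 + (766*322 - 1084) = -1/5453340 + (246652 - 1084) = -1/5453340 + 245568 = 1339165797119/5453340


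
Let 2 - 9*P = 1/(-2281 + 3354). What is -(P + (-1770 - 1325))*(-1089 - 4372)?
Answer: -54402973490/3219 ≈ -1.6901e+7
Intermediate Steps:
P = 715/3219 (P = 2/9 - 1/(9*(-2281 + 3354)) = 2/9 - ⅑/1073 = 2/9 - ⅑*1/1073 = 2/9 - 1/9657 = 715/3219 ≈ 0.22212)
-(P + (-1770 - 1325))*(-1089 - 4372) = -(715/3219 + (-1770 - 1325))*(-1089 - 4372) = -(715/3219 - 3095)*(-5461) = -(-9962090)*(-5461)/3219 = -1*54402973490/3219 = -54402973490/3219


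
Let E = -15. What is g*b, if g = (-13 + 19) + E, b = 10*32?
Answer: -2880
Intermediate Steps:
b = 320
g = -9 (g = (-13 + 19) - 15 = 6 - 15 = -9)
g*b = -9*320 = -2880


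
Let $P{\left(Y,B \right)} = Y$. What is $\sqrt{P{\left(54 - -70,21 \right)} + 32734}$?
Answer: $\sqrt{32858} \approx 181.27$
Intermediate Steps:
$\sqrt{P{\left(54 - -70,21 \right)} + 32734} = \sqrt{\left(54 - -70\right) + 32734} = \sqrt{\left(54 + 70\right) + 32734} = \sqrt{124 + 32734} = \sqrt{32858}$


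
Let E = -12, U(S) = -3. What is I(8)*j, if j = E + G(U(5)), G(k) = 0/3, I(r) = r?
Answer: -96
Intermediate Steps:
G(k) = 0 (G(k) = 0*(⅓) = 0)
j = -12 (j = -12 + 0 = -12)
I(8)*j = 8*(-12) = -96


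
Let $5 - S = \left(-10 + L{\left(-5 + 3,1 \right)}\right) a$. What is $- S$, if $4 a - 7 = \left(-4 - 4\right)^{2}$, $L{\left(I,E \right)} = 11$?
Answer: $\frac{51}{4} \approx 12.75$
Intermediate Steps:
$a = \frac{71}{4}$ ($a = \frac{7}{4} + \frac{\left(-4 - 4\right)^{2}}{4} = \frac{7}{4} + \frac{\left(-8\right)^{2}}{4} = \frac{7}{4} + \frac{1}{4} \cdot 64 = \frac{7}{4} + 16 = \frac{71}{4} \approx 17.75$)
$S = - \frac{51}{4}$ ($S = 5 - \left(-10 + 11\right) \frac{71}{4} = 5 - 1 \cdot \frac{71}{4} = 5 - \frac{71}{4} = - \frac{51}{4} \approx -12.75$)
$- S = \left(-1\right) \left(- \frac{51}{4}\right) = \frac{51}{4}$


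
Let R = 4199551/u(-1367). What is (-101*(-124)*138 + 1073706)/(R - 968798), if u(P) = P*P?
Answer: -5236100214402/1810377966271 ≈ -2.8923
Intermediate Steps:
u(P) = P²
R = 4199551/1868689 (R = 4199551/((-1367)²) = 4199551/1868689 ≈ 2.2473)
(-101*(-124)*138 + 1073706)/(R - 968798) = (-101*(-124)*138 + 1073706)/(4199551/1868689 - 968798) = (12524*138 + 1073706)/(-1810377966271/1868689) = (1728312 + 1073706)*(-1868689/1810377966271) = 2802018*(-1868689/1810377966271) = -5236100214402/1810377966271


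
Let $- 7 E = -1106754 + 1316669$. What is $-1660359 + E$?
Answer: $- \frac{11832428}{7} \approx -1.6903 \cdot 10^{6}$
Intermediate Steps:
$E = - \frac{209915}{7}$ ($E = - \frac{-1106754 + 1316669}{7} = \left(- \frac{1}{7}\right) 209915 = - \frac{209915}{7} \approx -29988.0$)
$-1660359 + E = -1660359 - \frac{209915}{7} = - \frac{11832428}{7}$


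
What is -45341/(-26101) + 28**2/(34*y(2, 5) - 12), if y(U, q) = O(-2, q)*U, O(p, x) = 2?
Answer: 6521367/809131 ≈ 8.0597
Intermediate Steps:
y(U, q) = 2*U
-45341/(-26101) + 28**2/(34*y(2, 5) - 12) = -45341/(-26101) + 28**2/(34*(2*2) - 12) = -45341*(-1/26101) + 784/(34*4 - 12) = 45341/26101 + 784/(136 - 12) = 45341/26101 + 784/124 = 45341/26101 + 784*(1/124) = 45341/26101 + 196/31 = 6521367/809131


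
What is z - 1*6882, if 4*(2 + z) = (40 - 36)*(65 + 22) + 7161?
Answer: -20027/4 ≈ -5006.8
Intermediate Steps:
z = 7501/4 (z = -2 + ((40 - 36)*(65 + 22) + 7161)/4 = -2 + (4*87 + 7161)/4 = -2 + (348 + 7161)/4 = -2 + (¼)*7509 = -2 + 7509/4 = 7501/4 ≈ 1875.3)
z - 1*6882 = 7501/4 - 1*6882 = 7501/4 - 6882 = -20027/4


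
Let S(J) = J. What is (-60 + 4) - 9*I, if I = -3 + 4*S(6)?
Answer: -245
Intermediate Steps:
I = 21 (I = -3 + 4*6 = -3 + 24 = 21)
(-60 + 4) - 9*I = (-60 + 4) - 9*21 = -56 - 189 = -245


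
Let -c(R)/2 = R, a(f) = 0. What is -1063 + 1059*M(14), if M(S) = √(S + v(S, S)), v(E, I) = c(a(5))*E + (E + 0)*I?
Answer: -1063 + 1059*√210 ≈ 14283.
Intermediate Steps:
c(R) = -2*R
v(E, I) = E*I (v(E, I) = (-2*0)*E + (E + 0)*I = 0*E + E*I = 0 + E*I = E*I)
M(S) = √(S + S²) (M(S) = √(S + S*S) = √(S + S²))
-1063 + 1059*M(14) = -1063 + 1059*√(14*(1 + 14)) = -1063 + 1059*√(14*15) = -1063 + 1059*√210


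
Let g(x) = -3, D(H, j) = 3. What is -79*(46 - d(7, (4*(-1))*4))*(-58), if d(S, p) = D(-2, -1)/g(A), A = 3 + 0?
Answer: 215354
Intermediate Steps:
A = 3
d(S, p) = -1 (d(S, p) = 3/(-3) = 3*(-1/3) = -1)
-79*(46 - d(7, (4*(-1))*4))*(-58) = -79*(46 - 1*(-1))*(-58) = -79*(46 + 1)*(-58) = -79*47*(-58) = -3713*(-58) = 215354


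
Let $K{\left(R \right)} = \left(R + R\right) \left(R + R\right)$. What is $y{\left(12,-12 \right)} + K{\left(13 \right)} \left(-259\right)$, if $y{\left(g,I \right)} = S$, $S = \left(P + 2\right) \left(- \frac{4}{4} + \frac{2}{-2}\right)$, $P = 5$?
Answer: $-175098$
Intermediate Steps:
$K{\left(R \right)} = 4 R^{2}$ ($K{\left(R \right)} = 2 R 2 R = 4 R^{2}$)
$S = -14$ ($S = \left(5 + 2\right) \left(- \frac{4}{4} + \frac{2}{-2}\right) = 7 \left(\left(-4\right) \frac{1}{4} + 2 \left(- \frac{1}{2}\right)\right) = 7 \left(-1 - 1\right) = 7 \left(-2\right) = -14$)
$y{\left(g,I \right)} = -14$
$y{\left(12,-12 \right)} + K{\left(13 \right)} \left(-259\right) = -14 + 4 \cdot 13^{2} \left(-259\right) = -14 + 4 \cdot 169 \left(-259\right) = -14 + 676 \left(-259\right) = -14 - 175084 = -175098$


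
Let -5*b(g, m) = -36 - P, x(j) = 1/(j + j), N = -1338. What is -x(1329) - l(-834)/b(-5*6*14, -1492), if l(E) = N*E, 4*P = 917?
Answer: -59320819781/2820138 ≈ -21035.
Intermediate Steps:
P = 917/4 (P = (1/4)*917 = 917/4 ≈ 229.25)
l(E) = -1338*E
x(j) = 1/(2*j)
b(g, m) = 1061/20 (b(g, m) = -(-36 - 1*917/4)/5 = -(-36 - 917/4)/5 = -1/5*(-1061/4) = 1061/20)
-x(1329) - l(-834)/b(-5*6*14, -1492) = -1/(2*1329) - (-1338*(-834))/1061/20 = -1/(2*1329) - 1115892*20/1061 = -1*1/2658 - 1*22317840/1061 = -1/2658 - 22317840/1061 = -59320819781/2820138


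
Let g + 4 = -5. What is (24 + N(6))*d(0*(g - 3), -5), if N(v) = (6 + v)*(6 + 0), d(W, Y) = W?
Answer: 0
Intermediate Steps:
g = -9 (g = -4 - 5 = -9)
N(v) = 36 + 6*v (N(v) = (6 + v)*6 = 36 + 6*v)
(24 + N(6))*d(0*(g - 3), -5) = (24 + (36 + 6*6))*(0*(-9 - 3)) = (24 + (36 + 36))*(0*(-12)) = (24 + 72)*0 = 96*0 = 0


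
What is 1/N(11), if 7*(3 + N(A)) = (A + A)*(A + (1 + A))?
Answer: 7/485 ≈ 0.014433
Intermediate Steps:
N(A) = -3 + 2*A*(1 + 2*A)/7 (N(A) = -3 + ((A + A)*(A + (1 + A)))/7 = -3 + ((2*A)*(1 + 2*A))/7 = -3 + (2*A*(1 + 2*A))/7 = -3 + 2*A*(1 + 2*A)/7)
1/N(11) = 1/(-3 + (2/7)*11 + (4/7)*11²) = 1/(-3 + 22/7 + (4/7)*121) = 1/(-3 + 22/7 + 484/7) = 1/(485/7) = 7/485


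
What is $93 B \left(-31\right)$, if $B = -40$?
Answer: $115320$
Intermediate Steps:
$93 B \left(-31\right) = 93 \left(-40\right) \left(-31\right) = \left(-3720\right) \left(-31\right) = 115320$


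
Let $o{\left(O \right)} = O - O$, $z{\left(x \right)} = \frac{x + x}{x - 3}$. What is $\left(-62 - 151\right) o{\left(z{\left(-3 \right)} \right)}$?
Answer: $0$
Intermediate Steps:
$z{\left(x \right)} = \frac{2 x}{-3 + x}$
$o{\left(O \right)} = 0$
$\left(-62 - 151\right) o{\left(z{\left(-3 \right)} \right)} = \left(-62 - 151\right) 0 = \left(-213\right) 0 = 0$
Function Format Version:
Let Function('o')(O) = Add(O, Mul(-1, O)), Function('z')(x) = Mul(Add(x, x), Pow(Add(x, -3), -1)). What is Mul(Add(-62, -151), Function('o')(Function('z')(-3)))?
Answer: 0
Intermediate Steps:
Function('z')(x) = Mul(2, x, Pow(Add(-3, x), -1)) (Function('z')(x) = Mul(Mul(2, x), Pow(Add(-3, x), -1)) = Mul(2, x, Pow(Add(-3, x), -1)))
Function('o')(O) = 0
Mul(Add(-62, -151), Function('o')(Function('z')(-3))) = Mul(Add(-62, -151), 0) = Mul(-213, 0) = 0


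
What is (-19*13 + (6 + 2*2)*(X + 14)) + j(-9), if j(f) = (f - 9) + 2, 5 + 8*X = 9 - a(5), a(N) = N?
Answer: -497/4 ≈ -124.25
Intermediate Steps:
X = -⅛ (X = -5/8 + (9 - 1*5)/8 = -5/8 + (9 - 5)/8 = -5/8 + (⅛)*4 = -5/8 + ½ = -⅛ ≈ -0.12500)
j(f) = -7 + f (j(f) = (-9 + f) + 2 = -7 + f)
(-19*13 + (6 + 2*2)*(X + 14)) + j(-9) = (-19*13 + (6 + 2*2)*(-⅛ + 14)) + (-7 - 9) = (-247 + (6 + 4)*(111/8)) - 16 = (-247 + 10*(111/8)) - 16 = (-247 + 555/4) - 16 = -433/4 - 16 = -497/4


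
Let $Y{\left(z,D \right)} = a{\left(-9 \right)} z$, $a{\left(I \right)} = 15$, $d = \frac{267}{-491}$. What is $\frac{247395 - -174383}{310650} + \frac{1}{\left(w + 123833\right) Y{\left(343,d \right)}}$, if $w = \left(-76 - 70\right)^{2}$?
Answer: $\frac{10499342329478}{7733027069775} \approx 1.3577$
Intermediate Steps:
$d = - \frac{267}{491}$ ($d = 267 \left(- \frac{1}{491}\right) = - \frac{267}{491} \approx -0.54379$)
$w = 21316$ ($w = \left(-146\right)^{2} = 21316$)
$Y{\left(z,D \right)} = 15 z$
$\frac{247395 - -174383}{310650} + \frac{1}{\left(w + 123833\right) Y{\left(343,d \right)}} = \frac{247395 - -174383}{310650} + \frac{1}{\left(21316 + 123833\right) 15 \cdot 343} = \left(247395 + 174383\right) \frac{1}{310650} + \frac{1}{145149 \cdot 5145} = 421778 \cdot \frac{1}{310650} + \frac{1}{145149} \cdot \frac{1}{5145} = \frac{210889}{155325} + \frac{1}{746791605} = \frac{10499342329478}{7733027069775}$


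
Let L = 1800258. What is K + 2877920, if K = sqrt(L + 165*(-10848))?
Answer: 2877920 + sqrt(10338) ≈ 2.8780e+6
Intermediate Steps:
K = sqrt(10338) (K = sqrt(1800258 + 165*(-10848)) = sqrt(1800258 - 1789920) = sqrt(10338) ≈ 101.68)
K + 2877920 = sqrt(10338) + 2877920 = 2877920 + sqrt(10338)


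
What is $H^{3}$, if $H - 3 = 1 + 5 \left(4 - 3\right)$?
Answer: $729$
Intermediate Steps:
$H = 9$ ($H = 3 + \left(1 + 5 \left(4 - 3\right)\right) = 3 + \left(1 + 5 \cdot 1\right) = 3 + \left(1 + 5\right) = 3 + 6 = 9$)
$H^{3} = 9^{3} = 729$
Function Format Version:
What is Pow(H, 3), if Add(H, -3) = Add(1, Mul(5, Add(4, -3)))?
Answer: 729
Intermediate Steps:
H = 9 (H = Add(3, Add(1, Mul(5, Add(4, -3)))) = Add(3, Add(1, Mul(5, 1))) = Add(3, Add(1, 5)) = Add(3, 6) = 9)
Pow(H, 3) = Pow(9, 3) = 729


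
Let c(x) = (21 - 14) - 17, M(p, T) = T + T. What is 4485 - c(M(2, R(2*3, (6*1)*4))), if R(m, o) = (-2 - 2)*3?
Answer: 4495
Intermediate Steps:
R(m, o) = -12 (R(m, o) = -4*3 = -12)
M(p, T) = 2*T
c(x) = -10 (c(x) = 7 - 17 = -10)
4485 - c(M(2, R(2*3, (6*1)*4))) = 4485 - 1*(-10) = 4485 + 10 = 4495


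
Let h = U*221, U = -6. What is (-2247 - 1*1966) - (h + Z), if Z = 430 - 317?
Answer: -3000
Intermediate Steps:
h = -1326 (h = -6*221 = -1326)
Z = 113
(-2247 - 1*1966) - (h + Z) = (-2247 - 1*1966) - (-1326 + 113) = (-2247 - 1966) - 1*(-1213) = -4213 + 1213 = -3000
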